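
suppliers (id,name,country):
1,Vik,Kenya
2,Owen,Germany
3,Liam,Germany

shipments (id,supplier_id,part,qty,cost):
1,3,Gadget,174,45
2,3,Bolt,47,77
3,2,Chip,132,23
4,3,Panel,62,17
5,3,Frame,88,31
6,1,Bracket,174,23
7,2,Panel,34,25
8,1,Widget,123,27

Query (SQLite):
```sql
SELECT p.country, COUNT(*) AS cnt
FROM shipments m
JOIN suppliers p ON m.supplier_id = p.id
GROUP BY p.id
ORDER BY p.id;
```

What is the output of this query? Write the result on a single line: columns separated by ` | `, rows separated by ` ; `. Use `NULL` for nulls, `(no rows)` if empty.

Kenya | 2 ; Germany | 2 ; Germany | 4

Join each shipments row to its suppliers via supplier_id.
Group joined rows by suppliers.id; compute COUNT(*) per group.
  1: ids {6, 8} → COUNT(*)=2
  2: ids {3, 7} → COUNT(*)=2
  3: ids {1, 2, 4, 5} → COUNT(*)=4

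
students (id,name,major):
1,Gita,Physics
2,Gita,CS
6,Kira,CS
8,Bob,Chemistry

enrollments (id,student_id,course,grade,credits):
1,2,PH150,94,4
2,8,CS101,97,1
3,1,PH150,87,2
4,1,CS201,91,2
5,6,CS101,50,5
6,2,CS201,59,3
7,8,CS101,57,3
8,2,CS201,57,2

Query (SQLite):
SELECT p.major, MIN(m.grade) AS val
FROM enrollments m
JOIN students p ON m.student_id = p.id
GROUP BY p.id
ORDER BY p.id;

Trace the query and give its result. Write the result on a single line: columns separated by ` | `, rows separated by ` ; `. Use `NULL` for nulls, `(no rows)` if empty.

Join each enrollments row to its students via student_id.
Group joined rows by students.id; compute MIN(m.grade) per group.
  1: ids {3, 4} → MIN(m.grade)=87
  2: ids {1, 6, 8} → MIN(m.grade)=57
  6: ids {5} → MIN(m.grade)=50
  8: ids {2, 7} → MIN(m.grade)=57

Physics | 87 ; CS | 57 ; CS | 50 ; Chemistry | 57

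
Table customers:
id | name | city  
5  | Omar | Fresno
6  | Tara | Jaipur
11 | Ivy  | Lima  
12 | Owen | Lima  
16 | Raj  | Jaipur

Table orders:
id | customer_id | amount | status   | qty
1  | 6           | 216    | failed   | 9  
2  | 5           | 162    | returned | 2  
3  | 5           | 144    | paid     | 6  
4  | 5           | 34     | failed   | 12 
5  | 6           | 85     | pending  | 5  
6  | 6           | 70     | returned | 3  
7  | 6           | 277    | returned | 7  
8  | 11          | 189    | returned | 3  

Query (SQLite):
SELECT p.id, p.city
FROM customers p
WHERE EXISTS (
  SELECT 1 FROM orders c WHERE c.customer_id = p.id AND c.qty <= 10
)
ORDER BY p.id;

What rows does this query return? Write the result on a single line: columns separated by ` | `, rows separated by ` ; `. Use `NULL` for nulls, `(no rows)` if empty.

For each customers row, check whether any orders with matching customer_id has qty <= 10.
Keep rows where that is true.

5 | Fresno ; 6 | Jaipur ; 11 | Lima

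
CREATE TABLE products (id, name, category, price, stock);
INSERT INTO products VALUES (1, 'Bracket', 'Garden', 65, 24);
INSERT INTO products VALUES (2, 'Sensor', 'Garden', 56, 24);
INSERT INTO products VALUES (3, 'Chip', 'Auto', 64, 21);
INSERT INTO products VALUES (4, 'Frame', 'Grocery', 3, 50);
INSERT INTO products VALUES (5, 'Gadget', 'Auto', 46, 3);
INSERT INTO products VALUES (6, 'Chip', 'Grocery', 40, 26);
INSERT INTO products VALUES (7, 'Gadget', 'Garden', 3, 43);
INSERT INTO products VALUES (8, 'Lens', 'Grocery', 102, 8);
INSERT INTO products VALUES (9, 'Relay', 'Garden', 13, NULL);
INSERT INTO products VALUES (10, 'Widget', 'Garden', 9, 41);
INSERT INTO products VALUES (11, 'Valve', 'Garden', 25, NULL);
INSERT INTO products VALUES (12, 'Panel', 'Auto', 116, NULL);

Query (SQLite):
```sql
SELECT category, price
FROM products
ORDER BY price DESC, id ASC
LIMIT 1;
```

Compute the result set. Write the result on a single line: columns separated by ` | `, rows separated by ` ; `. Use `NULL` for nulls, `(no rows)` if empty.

Auto | 116

Sort by price desc, tiebreak id asc: (116, id=12), (102, id=8), (65, id=1), (64, id=3) …. Take first 1.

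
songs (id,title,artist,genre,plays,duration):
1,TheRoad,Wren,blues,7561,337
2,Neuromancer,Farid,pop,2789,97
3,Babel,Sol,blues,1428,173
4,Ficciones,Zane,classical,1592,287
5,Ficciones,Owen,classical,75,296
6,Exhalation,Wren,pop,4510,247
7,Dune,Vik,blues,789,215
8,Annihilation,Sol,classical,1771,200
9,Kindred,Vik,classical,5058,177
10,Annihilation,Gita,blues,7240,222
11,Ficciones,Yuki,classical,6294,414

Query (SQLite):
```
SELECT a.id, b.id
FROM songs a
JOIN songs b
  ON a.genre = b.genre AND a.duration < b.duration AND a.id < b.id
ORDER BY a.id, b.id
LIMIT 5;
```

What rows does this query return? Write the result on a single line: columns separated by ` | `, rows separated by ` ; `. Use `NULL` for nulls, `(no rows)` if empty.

Pairs (a,b) with same genre, a.duration < b.duration, a.id < b.id.
genre groups: blues:{1,3,7,10} classical:{4,5,8,9,11} pop:{2,6}
Ordered by (a.id, b.id); first 5.

2 | 6 ; 3 | 7 ; 3 | 10 ; 4 | 5 ; 4 | 11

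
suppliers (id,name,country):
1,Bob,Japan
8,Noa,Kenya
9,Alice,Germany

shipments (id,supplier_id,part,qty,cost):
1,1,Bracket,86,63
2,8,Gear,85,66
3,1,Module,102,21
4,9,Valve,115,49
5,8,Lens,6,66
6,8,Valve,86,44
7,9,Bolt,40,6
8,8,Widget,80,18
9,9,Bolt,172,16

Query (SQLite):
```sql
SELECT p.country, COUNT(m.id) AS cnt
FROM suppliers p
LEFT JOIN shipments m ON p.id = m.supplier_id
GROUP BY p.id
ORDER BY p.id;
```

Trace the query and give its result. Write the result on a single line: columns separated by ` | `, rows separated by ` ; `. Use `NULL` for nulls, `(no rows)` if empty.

Japan | 2 ; Kenya | 4 ; Germany | 3

LEFT JOIN keeps every suppliers row; unmatched ones get NULL for shipments columns.
Group by suppliers.id and compute COUNT(m.id). COUNT(col) of an all-NULL group is 0.
  1: ids {1, 3} → COUNT(m.id)=2
  8: ids {2, 5, 6, 8} → COUNT(m.id)=4
  9: ids {4, 7, 9} → COUNT(m.id)=3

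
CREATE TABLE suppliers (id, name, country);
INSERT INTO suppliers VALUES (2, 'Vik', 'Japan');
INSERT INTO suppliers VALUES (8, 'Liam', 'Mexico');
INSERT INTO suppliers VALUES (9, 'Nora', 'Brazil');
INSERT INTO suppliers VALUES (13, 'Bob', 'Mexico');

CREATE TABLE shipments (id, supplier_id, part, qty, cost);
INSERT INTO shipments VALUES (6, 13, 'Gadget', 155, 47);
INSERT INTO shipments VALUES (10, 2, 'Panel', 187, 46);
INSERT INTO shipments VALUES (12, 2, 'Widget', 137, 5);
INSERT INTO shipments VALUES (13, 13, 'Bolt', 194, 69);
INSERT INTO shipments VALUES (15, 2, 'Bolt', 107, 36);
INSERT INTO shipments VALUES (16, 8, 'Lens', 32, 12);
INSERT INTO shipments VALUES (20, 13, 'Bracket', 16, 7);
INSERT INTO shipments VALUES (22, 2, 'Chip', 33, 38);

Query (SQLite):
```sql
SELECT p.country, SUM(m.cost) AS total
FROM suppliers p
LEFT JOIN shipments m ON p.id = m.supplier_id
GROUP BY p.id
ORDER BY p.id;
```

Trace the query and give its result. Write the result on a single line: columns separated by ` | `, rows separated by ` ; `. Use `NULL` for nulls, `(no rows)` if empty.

Japan | 125 ; Mexico | 12 ; Brazil | NULL ; Mexico | 123

LEFT JOIN keeps every suppliers row; unmatched ones get NULL for shipments columns.
Group by suppliers.id and compute SUM(m.cost). SUM over an all-NULL group is NULL.
  2: ids {10, 12, 15, 22} → SUM(m.cost)=125
  8: ids {16} → SUM(m.cost)=12
  9: ids {—} → SUM(m.cost)=NULL
  13: ids {6, 13, 20} → SUM(m.cost)=123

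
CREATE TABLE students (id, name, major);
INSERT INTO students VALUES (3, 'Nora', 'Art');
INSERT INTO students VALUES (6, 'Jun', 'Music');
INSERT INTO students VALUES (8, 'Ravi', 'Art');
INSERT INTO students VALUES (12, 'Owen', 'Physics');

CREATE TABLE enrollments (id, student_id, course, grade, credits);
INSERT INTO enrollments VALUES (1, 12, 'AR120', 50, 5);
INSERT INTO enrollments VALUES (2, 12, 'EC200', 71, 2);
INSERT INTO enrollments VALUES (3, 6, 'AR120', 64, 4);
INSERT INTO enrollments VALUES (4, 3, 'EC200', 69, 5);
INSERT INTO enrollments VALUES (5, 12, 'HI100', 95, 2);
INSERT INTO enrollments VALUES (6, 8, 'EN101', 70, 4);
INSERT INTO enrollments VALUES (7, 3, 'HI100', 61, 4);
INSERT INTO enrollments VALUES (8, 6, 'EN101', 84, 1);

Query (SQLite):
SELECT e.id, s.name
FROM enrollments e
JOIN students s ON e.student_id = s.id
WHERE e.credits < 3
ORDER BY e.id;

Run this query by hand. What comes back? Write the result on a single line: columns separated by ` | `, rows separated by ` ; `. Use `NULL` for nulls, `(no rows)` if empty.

Each enrollments row matches the students row where student_id = students.id.
Then keep rows with e.credits < 3.

2 | Owen ; 5 | Owen ; 8 | Jun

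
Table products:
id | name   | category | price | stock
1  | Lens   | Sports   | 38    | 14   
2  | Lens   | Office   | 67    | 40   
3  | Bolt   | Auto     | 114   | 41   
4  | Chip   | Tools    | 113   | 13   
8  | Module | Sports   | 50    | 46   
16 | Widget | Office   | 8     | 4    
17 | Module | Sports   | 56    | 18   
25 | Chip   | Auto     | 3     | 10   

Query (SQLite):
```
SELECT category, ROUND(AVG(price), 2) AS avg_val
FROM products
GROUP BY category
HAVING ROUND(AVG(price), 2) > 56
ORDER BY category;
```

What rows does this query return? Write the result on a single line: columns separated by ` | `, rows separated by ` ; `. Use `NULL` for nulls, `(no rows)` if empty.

Auto | 58.5 ; Tools | 113

Partition products by category; compute ROUND(AVG(price), 2) within each group.
HAVING: keep groups where ROUND(AVG(price), 2) > 56.
  Auto: ids {3, 25} → ROUND(AVG(price), 2)=58.5
  Office: ids {2, 16} → ROUND(AVG(price), 2)=37.5
  Sports: ids {1, 8, 17} → ROUND(AVG(price), 2)=48
  Tools: ids {4} → ROUND(AVG(price), 2)=113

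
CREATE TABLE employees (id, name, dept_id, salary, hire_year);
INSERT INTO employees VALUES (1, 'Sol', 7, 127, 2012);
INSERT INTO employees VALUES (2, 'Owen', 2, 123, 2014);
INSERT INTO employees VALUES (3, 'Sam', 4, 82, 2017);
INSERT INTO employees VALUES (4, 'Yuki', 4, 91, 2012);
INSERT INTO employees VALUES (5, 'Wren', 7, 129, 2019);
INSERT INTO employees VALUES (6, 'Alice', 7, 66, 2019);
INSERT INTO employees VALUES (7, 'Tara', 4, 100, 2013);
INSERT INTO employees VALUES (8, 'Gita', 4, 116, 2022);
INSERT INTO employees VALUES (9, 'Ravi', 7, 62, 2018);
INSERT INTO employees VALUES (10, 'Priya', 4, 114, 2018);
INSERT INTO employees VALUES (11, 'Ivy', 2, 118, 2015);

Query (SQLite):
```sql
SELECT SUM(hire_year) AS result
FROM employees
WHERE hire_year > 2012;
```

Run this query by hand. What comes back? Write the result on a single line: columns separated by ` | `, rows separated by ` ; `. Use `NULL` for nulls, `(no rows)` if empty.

Rows where hire_year > 2012 → hire_year values: [2014, 2017, 2019, 2019, 2013, 2022, 2018, 2018, 2015].
SUM of non-NULL values = 18155.

18155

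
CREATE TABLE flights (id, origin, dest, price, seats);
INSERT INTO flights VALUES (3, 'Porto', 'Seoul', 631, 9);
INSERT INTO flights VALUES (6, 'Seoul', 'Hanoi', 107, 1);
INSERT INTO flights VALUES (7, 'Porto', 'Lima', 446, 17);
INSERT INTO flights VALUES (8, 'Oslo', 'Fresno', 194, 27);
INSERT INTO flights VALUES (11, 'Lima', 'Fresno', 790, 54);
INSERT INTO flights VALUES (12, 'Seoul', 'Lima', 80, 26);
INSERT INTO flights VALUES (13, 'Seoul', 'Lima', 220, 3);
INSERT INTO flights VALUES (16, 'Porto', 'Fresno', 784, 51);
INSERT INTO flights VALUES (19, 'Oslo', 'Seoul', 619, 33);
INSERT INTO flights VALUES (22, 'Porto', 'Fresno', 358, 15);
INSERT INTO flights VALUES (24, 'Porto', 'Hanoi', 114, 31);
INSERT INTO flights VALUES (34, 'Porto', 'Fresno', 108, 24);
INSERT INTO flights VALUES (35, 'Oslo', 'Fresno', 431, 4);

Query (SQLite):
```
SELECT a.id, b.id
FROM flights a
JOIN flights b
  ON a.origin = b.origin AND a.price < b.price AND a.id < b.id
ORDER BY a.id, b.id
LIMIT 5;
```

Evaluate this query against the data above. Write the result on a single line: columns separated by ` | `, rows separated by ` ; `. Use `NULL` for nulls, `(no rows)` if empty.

3 | 16 ; 6 | 13 ; 7 | 16 ; 8 | 19 ; 8 | 35

Pairs (a,b) with same origin, a.price < b.price, a.id < b.id.
origin groups: Lima:{11} Oslo:{8,19,35} Porto:{3,7,16,22,24,34} Seoul:{6,12,13}
Ordered by (a.id, b.id); first 5.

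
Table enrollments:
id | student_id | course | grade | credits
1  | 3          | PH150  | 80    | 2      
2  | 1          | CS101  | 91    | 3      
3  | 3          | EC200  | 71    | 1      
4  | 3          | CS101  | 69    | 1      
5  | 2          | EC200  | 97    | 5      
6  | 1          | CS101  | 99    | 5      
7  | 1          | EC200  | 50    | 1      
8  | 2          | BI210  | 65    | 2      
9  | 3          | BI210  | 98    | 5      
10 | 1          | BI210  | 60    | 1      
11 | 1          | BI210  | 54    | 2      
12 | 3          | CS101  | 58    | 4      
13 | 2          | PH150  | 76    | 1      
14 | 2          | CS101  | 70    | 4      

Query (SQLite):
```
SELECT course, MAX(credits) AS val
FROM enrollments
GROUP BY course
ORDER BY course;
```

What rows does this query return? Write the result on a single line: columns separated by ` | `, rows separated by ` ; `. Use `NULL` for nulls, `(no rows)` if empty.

BI210 | 5 ; CS101 | 5 ; EC200 | 5 ; PH150 | 2

Partition enrollments by course; compute MAX(credits) within each group.
  BI210: ids {8, 9, 10, 11} → MAX(credits)=5
  CS101: ids {2, 4, 6, 12, 14} → MAX(credits)=5
  EC200: ids {3, 5, 7} → MAX(credits)=5
  PH150: ids {1, 13} → MAX(credits)=2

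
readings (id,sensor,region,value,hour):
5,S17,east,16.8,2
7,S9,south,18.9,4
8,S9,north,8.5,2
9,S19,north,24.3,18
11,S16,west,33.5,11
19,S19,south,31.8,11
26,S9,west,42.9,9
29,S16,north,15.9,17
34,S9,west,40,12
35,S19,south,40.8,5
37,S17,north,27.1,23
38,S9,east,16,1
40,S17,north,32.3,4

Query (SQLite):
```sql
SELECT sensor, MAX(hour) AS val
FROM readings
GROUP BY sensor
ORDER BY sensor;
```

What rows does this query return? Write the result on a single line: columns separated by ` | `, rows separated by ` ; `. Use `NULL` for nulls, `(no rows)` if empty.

S16 | 17 ; S17 | 23 ; S19 | 18 ; S9 | 12

Partition readings by sensor; compute MAX(hour) within each group.
  S16: ids {11, 29} → MAX(hour)=17
  S17: ids {5, 37, 40} → MAX(hour)=23
  S19: ids {9, 19, 35} → MAX(hour)=18
  S9: ids {7, 8, 26, 34, 38} → MAX(hour)=12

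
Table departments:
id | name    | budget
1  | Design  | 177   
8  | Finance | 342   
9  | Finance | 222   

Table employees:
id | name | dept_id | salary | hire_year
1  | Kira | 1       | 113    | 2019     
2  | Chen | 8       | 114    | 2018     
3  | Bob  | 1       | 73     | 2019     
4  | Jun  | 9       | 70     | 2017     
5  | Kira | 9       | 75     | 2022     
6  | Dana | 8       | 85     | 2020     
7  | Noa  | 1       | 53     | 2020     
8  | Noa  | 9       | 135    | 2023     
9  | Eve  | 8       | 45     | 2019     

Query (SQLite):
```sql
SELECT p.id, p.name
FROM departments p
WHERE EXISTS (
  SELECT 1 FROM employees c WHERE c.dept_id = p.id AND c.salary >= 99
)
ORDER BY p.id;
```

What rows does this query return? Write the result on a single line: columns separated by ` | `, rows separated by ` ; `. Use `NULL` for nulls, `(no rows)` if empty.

1 | Design ; 8 | Finance ; 9 | Finance

For each departments row, check whether any employees with matching dept_id has salary >= 99.
Keep rows where that is true.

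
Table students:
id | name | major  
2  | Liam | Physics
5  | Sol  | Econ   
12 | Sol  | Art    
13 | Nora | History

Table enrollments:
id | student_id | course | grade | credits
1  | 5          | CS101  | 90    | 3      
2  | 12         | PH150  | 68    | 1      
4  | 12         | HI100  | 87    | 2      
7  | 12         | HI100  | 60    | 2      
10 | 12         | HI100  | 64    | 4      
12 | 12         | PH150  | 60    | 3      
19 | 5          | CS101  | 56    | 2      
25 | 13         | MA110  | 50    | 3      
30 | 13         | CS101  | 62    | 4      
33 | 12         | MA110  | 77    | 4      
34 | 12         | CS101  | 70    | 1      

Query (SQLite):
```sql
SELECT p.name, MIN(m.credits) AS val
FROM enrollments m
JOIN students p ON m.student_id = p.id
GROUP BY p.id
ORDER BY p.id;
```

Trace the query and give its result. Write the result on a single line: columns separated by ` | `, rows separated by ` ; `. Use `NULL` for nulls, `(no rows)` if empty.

Sol | 2 ; Sol | 1 ; Nora | 3

Join each enrollments row to its students via student_id.
Group joined rows by students.id; compute MIN(m.credits) per group.
  5: ids {1, 19} → MIN(m.credits)=2
  12: ids {2, 4, 7, 10, 12, 33, 34} → MIN(m.credits)=1
  13: ids {25, 30} → MIN(m.credits)=3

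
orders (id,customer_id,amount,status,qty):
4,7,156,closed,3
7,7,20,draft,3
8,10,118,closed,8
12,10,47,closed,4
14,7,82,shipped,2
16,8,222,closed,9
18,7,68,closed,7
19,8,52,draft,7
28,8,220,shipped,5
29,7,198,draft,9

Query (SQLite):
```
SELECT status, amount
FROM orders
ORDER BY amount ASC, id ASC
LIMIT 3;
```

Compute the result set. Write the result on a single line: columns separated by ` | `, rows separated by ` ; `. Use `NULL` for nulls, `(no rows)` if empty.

draft | 20 ; closed | 47 ; draft | 52

Sort by amount asc, tiebreak id asc: (20, id=7), (47, id=12), (52, id=19), (68, id=18), (82, id=14), (118, id=8) …. Take first 3.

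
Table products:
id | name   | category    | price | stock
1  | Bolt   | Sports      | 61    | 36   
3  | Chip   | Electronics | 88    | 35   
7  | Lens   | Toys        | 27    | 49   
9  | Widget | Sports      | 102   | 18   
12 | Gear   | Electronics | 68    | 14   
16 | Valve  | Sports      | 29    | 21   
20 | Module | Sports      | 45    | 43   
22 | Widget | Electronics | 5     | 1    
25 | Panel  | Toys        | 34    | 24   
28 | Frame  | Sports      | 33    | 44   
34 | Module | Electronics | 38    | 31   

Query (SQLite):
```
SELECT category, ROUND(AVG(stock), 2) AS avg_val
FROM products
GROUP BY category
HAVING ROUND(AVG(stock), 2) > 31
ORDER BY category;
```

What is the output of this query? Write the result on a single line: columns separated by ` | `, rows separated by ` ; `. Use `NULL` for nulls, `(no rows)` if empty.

Partition products by category; compute ROUND(AVG(stock), 2) within each group.
HAVING: keep groups where ROUND(AVG(stock), 2) > 31.
  Electronics: ids {3, 12, 22, 34} → ROUND(AVG(stock), 2)=20.25
  Sports: ids {1, 9, 16, 20, 28} → ROUND(AVG(stock), 2)=32.4
  Toys: ids {7, 25} → ROUND(AVG(stock), 2)=36.5

Sports | 32.4 ; Toys | 36.5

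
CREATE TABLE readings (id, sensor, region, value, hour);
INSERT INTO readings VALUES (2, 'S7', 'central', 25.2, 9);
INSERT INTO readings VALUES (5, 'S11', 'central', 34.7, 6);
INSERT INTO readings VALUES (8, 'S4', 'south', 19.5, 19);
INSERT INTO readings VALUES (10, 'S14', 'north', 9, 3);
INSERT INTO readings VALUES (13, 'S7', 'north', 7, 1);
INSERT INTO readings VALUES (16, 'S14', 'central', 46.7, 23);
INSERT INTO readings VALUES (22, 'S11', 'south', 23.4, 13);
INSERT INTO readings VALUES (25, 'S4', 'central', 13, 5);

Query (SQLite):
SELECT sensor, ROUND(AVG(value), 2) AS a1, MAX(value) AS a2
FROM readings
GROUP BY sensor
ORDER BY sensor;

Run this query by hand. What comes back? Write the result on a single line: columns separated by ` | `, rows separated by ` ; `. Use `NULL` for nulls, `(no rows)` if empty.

S11 | 29.05 | 34.7 ; S14 | 27.85 | 46.7 ; S4 | 16.25 | 19.5 ; S7 | 16.1 | 25.2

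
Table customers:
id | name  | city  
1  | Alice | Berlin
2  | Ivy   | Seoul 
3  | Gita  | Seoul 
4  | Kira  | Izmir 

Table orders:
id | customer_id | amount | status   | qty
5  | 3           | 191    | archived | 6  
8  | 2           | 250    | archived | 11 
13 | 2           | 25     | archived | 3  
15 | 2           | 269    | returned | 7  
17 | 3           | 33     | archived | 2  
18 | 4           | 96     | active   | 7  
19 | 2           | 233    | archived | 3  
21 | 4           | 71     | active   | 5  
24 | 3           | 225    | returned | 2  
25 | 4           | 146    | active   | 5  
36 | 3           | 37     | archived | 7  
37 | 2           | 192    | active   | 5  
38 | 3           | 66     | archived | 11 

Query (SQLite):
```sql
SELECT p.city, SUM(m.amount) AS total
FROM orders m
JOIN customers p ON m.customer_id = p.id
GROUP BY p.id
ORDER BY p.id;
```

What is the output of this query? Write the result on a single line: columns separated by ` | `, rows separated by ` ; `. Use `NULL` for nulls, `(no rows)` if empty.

Seoul | 969 ; Seoul | 552 ; Izmir | 313

Join each orders row to its customers via customer_id.
Group joined rows by customers.id; compute SUM(m.amount) per group.
  2: ids {8, 13, 15, 19, 37} → SUM(m.amount)=969
  3: ids {5, 17, 24, 36, 38} → SUM(m.amount)=552
  4: ids {18, 21, 25} → SUM(m.amount)=313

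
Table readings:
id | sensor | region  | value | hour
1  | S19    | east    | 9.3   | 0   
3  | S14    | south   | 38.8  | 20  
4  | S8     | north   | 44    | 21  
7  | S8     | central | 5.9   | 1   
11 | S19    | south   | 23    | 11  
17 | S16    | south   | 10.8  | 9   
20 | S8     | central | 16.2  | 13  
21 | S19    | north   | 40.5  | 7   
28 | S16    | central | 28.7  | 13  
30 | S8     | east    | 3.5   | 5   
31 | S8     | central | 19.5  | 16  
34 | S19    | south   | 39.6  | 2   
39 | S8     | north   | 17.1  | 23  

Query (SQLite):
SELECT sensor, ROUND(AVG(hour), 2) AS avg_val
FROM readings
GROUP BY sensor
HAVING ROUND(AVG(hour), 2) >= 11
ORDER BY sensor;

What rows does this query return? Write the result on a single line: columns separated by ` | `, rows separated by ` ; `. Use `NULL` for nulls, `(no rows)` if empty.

S14 | 20 ; S16 | 11 ; S8 | 13.17

Partition readings by sensor; compute ROUND(AVG(hour), 2) within each group.
HAVING: keep groups where ROUND(AVG(hour), 2) >= 11.
  S14: ids {3} → ROUND(AVG(hour), 2)=20
  S16: ids {17, 28} → ROUND(AVG(hour), 2)=11
  S19: ids {1, 11, 21, 34} → ROUND(AVG(hour), 2)=5
  S8: ids {4, 7, 20, 30, 31, 39} → ROUND(AVG(hour), 2)=13.17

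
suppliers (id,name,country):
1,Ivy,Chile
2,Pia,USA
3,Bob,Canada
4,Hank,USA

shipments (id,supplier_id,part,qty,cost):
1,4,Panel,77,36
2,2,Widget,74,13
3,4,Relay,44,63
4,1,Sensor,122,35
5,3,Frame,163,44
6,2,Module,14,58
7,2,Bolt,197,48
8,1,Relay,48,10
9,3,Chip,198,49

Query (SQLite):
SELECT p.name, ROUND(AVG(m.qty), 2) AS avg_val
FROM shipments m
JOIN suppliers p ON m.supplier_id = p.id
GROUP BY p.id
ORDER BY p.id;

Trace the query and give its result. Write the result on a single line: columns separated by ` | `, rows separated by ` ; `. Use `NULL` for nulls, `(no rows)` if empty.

Ivy | 85 ; Pia | 95 ; Bob | 180.5 ; Hank | 60.5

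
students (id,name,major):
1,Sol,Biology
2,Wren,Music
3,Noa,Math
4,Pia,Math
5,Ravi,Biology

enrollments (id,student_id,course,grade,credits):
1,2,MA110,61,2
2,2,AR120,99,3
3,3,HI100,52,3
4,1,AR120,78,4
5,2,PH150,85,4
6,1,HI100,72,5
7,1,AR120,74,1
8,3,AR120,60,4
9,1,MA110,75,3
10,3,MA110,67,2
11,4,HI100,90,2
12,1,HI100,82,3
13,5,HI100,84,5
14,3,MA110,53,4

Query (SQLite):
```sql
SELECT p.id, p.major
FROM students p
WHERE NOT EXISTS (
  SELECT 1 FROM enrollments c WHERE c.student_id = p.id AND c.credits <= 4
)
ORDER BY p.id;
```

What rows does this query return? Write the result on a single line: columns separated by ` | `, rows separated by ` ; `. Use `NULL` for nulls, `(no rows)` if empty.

5 | Biology

For each students row, check whether any enrollments with matching student_id has credits <= 4.
Keep rows where that is false.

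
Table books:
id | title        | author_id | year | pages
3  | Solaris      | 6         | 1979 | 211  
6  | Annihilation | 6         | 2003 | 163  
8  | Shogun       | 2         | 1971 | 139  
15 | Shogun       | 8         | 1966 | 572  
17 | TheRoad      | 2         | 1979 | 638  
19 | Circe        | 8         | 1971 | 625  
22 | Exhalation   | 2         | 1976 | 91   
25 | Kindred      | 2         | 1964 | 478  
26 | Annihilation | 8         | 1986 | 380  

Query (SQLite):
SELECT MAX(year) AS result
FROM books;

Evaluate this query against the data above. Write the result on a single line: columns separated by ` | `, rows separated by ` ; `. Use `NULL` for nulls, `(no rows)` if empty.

All year values: [1979, 2003, 1971, 1966, 1979, 1971, 1976, 1964, 1986].
MAX of non-NULL values = 2003.

2003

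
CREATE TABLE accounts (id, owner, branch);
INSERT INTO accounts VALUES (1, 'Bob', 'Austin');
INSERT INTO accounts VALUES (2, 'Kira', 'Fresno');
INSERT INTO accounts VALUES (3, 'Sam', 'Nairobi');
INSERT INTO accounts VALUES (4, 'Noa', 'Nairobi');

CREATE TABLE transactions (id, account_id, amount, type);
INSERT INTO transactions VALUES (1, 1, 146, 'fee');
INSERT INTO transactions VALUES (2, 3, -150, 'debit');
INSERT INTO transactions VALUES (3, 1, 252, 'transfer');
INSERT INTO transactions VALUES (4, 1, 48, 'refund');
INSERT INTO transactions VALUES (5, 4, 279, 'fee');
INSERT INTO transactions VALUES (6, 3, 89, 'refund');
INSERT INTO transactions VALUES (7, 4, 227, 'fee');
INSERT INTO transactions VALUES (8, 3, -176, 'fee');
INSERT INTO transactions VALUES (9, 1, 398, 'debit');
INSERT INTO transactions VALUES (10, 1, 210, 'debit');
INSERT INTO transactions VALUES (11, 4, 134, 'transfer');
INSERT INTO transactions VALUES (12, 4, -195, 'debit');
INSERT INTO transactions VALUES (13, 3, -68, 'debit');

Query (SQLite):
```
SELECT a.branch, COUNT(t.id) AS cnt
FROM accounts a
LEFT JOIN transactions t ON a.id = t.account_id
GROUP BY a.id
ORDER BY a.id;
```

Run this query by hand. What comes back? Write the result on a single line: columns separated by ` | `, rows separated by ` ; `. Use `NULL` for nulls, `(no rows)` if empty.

LEFT JOIN keeps every accounts row; unmatched ones get NULL for transactions columns.
Group by accounts.id and compute COUNT(t.id). COUNT(col) of an all-NULL group is 0.
  1: ids {1, 3, 4, 9, 10} → COUNT(t.id)=5
  2: ids {—} → COUNT(t.id)=0
  3: ids {2, 6, 8, 13} → COUNT(t.id)=4
  4: ids {5, 7, 11, 12} → COUNT(t.id)=4

Austin | 5 ; Fresno | 0 ; Nairobi | 4 ; Nairobi | 4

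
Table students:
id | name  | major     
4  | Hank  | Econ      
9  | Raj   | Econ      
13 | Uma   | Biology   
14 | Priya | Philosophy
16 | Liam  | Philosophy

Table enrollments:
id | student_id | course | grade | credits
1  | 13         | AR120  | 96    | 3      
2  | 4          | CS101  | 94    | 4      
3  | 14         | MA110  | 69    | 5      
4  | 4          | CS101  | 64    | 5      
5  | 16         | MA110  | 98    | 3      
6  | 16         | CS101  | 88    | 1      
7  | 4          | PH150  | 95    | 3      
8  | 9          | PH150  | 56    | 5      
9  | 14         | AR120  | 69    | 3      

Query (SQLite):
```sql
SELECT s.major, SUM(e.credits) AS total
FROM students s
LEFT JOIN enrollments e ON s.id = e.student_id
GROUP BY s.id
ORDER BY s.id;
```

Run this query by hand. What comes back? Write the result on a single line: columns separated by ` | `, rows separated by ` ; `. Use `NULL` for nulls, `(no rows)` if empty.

Econ | 12 ; Econ | 5 ; Biology | 3 ; Philosophy | 8 ; Philosophy | 4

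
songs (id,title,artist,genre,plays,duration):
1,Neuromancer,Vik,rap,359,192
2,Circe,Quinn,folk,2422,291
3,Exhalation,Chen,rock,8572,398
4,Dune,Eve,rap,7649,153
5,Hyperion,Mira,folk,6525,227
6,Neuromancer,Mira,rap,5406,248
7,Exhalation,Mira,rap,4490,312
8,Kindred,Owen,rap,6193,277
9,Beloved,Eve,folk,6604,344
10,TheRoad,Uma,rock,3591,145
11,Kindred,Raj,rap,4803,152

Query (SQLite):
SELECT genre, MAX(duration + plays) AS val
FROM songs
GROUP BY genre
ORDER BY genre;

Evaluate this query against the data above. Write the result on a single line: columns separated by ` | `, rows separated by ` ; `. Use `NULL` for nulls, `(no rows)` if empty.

folk | 6948 ; rap | 7802 ; rock | 8970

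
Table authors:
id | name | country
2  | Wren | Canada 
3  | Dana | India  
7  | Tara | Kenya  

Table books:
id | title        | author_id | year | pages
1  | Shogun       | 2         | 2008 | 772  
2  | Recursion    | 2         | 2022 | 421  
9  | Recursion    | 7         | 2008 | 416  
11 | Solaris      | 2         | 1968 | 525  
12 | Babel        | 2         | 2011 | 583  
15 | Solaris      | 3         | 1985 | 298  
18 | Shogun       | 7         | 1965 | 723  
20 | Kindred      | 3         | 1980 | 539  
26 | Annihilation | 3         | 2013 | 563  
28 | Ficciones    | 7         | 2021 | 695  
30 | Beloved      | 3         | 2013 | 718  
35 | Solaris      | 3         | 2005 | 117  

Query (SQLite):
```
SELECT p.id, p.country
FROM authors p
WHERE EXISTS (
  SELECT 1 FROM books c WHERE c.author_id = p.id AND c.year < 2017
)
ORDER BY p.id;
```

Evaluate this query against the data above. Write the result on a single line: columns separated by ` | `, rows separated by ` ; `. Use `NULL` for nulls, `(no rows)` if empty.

2 | Canada ; 3 | India ; 7 | Kenya

For each authors row, check whether any books with matching author_id has year < 2017.
Keep rows where that is true.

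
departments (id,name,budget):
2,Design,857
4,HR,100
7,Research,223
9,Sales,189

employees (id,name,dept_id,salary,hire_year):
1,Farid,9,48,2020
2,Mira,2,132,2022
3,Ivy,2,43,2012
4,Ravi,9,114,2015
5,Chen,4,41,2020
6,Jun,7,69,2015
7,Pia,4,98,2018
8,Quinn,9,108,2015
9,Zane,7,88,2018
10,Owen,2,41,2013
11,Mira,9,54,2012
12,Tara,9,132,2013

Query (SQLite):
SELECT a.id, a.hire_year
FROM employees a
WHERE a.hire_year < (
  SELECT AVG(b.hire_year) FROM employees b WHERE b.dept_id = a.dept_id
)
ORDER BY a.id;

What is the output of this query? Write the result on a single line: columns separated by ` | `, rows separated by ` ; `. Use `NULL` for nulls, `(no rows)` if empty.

3 | 2012 ; 6 | 2015 ; 7 | 2018 ; 10 | 2013 ; 11 | 2012 ; 12 | 2013

For each employees row a, compute AVG(hire_year) over rows sharing a.dept_id.
Keep row a if a.hire_year < that per-group AVG.
  dept_id=2: AVG(hire_year) = 2015.666667
  dept_id=4: AVG(hire_year) = 2019.0
  dept_id=7: AVG(hire_year) = 2016.5
  dept_id=9: AVG(hire_year) = 2015.0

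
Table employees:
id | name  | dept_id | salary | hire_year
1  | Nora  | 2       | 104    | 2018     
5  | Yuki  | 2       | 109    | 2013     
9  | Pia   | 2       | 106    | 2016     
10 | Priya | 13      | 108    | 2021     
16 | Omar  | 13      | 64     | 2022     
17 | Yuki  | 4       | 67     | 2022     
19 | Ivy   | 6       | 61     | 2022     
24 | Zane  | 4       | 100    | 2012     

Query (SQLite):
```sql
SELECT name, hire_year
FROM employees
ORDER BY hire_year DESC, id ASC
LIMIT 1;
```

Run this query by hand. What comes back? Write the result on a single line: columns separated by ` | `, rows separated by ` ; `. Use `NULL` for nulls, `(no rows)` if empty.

Omar | 2022

Sort by hire_year desc, tiebreak id asc: (2022, id=16), (2022, id=17), (2022, id=19), (2021, id=10) …. Take first 1.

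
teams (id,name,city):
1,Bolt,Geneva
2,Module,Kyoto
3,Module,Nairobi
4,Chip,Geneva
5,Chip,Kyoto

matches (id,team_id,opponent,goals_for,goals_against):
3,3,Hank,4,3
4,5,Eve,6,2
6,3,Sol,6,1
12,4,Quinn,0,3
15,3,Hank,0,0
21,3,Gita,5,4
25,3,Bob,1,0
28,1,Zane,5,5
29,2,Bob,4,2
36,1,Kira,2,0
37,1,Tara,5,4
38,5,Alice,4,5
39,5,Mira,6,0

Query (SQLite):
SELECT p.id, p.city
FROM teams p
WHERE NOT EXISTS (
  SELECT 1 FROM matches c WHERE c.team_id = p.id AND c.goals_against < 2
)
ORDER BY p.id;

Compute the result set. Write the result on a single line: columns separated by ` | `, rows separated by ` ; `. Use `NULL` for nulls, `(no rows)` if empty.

2 | Kyoto ; 4 | Geneva

For each teams row, check whether any matches with matching team_id has goals_against < 2.
Keep rows where that is false.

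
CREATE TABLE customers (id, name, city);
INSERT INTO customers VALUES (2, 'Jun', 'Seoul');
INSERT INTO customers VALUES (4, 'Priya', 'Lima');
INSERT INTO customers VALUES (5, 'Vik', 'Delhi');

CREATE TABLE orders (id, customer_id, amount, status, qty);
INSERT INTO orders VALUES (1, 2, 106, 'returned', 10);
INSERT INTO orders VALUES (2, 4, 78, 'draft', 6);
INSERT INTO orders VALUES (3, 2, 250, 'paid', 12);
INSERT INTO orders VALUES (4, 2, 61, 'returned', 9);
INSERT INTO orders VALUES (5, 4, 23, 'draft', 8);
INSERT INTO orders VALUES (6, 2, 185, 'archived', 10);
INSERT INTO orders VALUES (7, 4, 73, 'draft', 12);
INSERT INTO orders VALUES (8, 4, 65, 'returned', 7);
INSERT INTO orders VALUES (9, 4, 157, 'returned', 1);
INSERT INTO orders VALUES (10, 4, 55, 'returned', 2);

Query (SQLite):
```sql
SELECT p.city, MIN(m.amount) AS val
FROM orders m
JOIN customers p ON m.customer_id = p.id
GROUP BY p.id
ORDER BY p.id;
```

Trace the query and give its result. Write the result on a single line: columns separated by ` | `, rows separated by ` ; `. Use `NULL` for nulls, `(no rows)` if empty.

Seoul | 61 ; Lima | 23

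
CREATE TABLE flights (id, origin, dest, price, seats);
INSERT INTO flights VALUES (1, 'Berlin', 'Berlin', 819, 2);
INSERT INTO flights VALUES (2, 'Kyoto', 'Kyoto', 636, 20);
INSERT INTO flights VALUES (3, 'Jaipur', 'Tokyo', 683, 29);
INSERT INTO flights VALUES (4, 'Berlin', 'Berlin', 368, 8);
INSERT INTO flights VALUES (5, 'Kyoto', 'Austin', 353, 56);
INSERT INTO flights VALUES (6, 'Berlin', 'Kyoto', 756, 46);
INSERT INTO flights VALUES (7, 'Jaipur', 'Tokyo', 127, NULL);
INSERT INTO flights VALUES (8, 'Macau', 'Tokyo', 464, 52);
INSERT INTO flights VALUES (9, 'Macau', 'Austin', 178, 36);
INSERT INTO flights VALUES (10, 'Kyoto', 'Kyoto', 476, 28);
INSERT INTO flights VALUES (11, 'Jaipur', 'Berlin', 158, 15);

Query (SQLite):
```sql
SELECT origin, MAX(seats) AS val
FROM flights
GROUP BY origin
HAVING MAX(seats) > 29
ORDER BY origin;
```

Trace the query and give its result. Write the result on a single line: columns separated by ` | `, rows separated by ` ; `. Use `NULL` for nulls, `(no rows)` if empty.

Partition flights by origin; compute MAX(seats) within each group.
HAVING: keep groups where MAX(seats) > 29.
  Berlin: ids {1, 4, 6} → MAX(seats)=46
  Jaipur: ids {3, 7, 11} → MAX(seats)=29
  Kyoto: ids {2, 5, 10} → MAX(seats)=56
  Macau: ids {8, 9} → MAX(seats)=52

Berlin | 46 ; Kyoto | 56 ; Macau | 52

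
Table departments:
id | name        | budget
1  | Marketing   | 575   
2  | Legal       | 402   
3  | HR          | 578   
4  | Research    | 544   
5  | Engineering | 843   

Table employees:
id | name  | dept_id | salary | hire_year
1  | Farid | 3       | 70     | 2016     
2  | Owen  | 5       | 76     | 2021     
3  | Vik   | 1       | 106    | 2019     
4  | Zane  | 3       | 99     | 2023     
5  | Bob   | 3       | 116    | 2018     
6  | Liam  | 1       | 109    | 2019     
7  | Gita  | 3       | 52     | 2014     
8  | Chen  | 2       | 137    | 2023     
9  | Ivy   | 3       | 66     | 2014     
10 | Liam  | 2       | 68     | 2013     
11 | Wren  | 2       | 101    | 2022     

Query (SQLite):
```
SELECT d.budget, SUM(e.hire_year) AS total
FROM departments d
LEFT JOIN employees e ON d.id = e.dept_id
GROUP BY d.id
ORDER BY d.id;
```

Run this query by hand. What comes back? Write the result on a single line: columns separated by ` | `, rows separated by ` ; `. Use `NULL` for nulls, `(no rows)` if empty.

575 | 4038 ; 402 | 6058 ; 578 | 10085 ; 544 | NULL ; 843 | 2021

LEFT JOIN keeps every departments row; unmatched ones get NULL for employees columns.
Group by departments.id and compute SUM(e.hire_year). SUM over an all-NULL group is NULL.
  1: ids {3, 6} → SUM(e.hire_year)=4038
  2: ids {8, 10, 11} → SUM(e.hire_year)=6058
  3: ids {1, 4, 5, 7, 9} → SUM(e.hire_year)=10085
  4: ids {—} → SUM(e.hire_year)=NULL
  5: ids {2} → SUM(e.hire_year)=2021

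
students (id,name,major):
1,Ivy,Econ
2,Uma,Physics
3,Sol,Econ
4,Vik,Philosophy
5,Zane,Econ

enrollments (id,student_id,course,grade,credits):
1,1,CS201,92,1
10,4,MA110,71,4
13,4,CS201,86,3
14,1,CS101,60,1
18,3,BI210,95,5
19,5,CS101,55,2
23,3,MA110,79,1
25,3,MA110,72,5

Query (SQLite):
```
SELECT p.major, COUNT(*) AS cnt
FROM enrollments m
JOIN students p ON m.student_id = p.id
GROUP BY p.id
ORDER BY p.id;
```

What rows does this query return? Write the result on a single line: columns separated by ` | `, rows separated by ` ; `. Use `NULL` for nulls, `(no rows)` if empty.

Econ | 2 ; Econ | 3 ; Philosophy | 2 ; Econ | 1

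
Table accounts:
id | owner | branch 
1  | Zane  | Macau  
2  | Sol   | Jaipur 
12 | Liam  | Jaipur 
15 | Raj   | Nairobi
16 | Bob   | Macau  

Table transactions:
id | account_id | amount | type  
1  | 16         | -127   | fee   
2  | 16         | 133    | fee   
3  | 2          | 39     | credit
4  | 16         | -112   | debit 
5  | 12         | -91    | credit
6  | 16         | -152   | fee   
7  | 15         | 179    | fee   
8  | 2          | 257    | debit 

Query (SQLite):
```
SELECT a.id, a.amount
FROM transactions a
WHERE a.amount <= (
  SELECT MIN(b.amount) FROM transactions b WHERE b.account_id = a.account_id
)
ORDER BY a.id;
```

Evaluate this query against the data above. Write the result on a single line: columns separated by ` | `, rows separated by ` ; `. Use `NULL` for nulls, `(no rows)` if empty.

For each transactions row a, compute MIN(amount) over rows sharing a.account_id.
Keep row a if a.amount <= that per-group MIN.
  account_id=2: MIN(amount) = 39
  account_id=12: MIN(amount) = -91
  account_id=15: MIN(amount) = 179
  account_id=16: MIN(amount) = -152

3 | 39 ; 5 | -91 ; 6 | -152 ; 7 | 179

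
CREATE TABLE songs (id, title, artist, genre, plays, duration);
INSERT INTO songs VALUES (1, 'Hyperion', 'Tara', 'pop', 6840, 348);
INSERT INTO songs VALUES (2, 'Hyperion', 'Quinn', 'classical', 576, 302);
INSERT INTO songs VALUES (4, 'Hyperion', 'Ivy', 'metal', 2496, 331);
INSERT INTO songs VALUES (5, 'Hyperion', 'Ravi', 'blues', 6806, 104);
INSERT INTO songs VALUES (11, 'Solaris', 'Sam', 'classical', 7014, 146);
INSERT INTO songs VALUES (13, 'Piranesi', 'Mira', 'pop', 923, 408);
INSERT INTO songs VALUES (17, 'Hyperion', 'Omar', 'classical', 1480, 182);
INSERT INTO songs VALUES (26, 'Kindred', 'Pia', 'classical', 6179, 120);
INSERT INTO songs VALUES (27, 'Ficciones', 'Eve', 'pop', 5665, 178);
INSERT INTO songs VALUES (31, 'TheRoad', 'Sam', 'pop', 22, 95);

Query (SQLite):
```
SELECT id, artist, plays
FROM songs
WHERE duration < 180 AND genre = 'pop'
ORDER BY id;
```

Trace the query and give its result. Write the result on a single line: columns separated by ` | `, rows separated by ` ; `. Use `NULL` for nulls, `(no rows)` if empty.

duration < 180: ids {5, 11, 26, 27, 31}
genre = 'pop': ids {1, 13, 27, 31}
Combine with AND.

27 | Eve | 5665 ; 31 | Sam | 22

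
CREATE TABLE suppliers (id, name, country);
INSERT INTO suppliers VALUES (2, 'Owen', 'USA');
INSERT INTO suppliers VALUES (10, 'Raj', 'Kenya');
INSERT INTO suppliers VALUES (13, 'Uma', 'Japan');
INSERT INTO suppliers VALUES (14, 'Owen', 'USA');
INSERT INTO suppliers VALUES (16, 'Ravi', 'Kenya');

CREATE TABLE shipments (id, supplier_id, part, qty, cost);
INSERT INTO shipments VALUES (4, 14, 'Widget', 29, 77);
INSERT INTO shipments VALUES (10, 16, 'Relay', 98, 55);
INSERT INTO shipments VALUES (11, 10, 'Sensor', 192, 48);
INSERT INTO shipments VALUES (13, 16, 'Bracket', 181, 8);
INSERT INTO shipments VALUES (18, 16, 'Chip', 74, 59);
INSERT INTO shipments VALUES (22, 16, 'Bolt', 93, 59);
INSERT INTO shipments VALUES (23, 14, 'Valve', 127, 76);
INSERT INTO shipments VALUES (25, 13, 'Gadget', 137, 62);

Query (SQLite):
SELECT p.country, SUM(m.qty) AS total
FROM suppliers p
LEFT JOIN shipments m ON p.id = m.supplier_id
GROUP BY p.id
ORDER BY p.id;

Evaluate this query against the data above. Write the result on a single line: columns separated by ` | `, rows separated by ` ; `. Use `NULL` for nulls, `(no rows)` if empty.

USA | NULL ; Kenya | 192 ; Japan | 137 ; USA | 156 ; Kenya | 446

LEFT JOIN keeps every suppliers row; unmatched ones get NULL for shipments columns.
Group by suppliers.id and compute SUM(m.qty). SUM over an all-NULL group is NULL.
  2: ids {—} → SUM(m.qty)=NULL
  10: ids {11} → SUM(m.qty)=192
  13: ids {25} → SUM(m.qty)=137
  14: ids {4, 23} → SUM(m.qty)=156
  16: ids {10, 13, 18, 22} → SUM(m.qty)=446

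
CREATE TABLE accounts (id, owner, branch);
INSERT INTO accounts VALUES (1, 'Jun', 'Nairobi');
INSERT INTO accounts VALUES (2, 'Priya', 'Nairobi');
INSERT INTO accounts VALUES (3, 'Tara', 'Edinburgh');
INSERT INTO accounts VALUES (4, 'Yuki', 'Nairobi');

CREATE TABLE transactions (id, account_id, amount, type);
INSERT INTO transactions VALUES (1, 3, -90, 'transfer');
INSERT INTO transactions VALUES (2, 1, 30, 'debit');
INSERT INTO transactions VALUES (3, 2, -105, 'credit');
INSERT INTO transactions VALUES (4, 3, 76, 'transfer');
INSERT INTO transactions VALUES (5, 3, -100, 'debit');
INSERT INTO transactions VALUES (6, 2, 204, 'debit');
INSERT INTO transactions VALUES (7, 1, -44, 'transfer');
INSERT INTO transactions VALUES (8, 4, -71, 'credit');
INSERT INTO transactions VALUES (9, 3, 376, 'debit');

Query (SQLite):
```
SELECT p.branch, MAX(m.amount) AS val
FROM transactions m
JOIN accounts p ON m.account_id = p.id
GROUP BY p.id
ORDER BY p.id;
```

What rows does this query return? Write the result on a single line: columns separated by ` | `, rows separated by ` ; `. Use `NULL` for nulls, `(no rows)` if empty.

Nairobi | 30 ; Nairobi | 204 ; Edinburgh | 376 ; Nairobi | -71

Join each transactions row to its accounts via account_id.
Group joined rows by accounts.id; compute MAX(m.amount) per group.
  1: ids {2, 7} → MAX(m.amount)=30
  2: ids {3, 6} → MAX(m.amount)=204
  3: ids {1, 4, 5, 9} → MAX(m.amount)=376
  4: ids {8} → MAX(m.amount)=-71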